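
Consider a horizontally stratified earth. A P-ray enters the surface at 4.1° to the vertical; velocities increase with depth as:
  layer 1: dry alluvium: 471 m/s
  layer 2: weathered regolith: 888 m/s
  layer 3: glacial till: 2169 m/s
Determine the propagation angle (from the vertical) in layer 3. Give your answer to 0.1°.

19.2°

Snell's law across each interface conserves sin θ / V, so sin θ_3 = V_3·sin θ₁/V₁.
sin θ_3 = 2169 × sin 4.1° / 471 = 0.3293.
θ_3 = 19.22° from the vertical.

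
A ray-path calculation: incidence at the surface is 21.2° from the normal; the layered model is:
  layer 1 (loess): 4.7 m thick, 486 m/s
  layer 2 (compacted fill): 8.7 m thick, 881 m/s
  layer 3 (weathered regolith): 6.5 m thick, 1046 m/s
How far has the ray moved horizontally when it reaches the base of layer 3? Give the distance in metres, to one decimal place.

17.4 m

p = sin θ₁/V₁ = sin 21.2°/486 = 7.4408e-04 s/m is conserved through the stack.
Layer 1: θ = 21.20°; offset = 4.7·tan 21.20° = 1.823 m.
Layer 2: sin θ = p·881 = 0.6555 → θ = 40.96°; offset = 8.7·tan 40.96° = 7.552 m.
Layer 3: sin θ = p·1046 = 0.7783 → θ = 51.11°; offset = 6.5·tan 51.11° = 8.057 m.
Total horizontal offset = 17.433 m.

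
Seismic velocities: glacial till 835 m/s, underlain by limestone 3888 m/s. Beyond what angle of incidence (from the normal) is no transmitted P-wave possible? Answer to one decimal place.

At critical incidence the refracted ray runs along the interface (θ₂ = 90°), so sin θ_c = V₁/V₂.
θ_c = arcsin(835/3888) = arcsin 0.2148 = 12.40°.

12.4°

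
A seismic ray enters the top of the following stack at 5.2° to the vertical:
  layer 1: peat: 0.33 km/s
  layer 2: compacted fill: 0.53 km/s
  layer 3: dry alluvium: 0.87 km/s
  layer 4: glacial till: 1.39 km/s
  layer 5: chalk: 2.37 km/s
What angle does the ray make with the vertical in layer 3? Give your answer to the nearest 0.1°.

Snell's law across each interface conserves sin θ / V, so sin θ_3 = V_3·sin θ₁/V₁.
sin θ_3 = 0.87 × sin 5.2° / 0.33 = 0.2389.
θ_3 = 13.82° from the vertical.

13.8°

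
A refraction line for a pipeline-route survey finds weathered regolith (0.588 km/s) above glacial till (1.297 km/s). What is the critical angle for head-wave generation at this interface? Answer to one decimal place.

At critical incidence the refracted ray runs along the interface (θ₂ = 90°), so sin θ_c = V₁/V₂.
θ_c = arcsin(0.588/1.297) = arcsin 0.4534 = 26.96°.

27.0°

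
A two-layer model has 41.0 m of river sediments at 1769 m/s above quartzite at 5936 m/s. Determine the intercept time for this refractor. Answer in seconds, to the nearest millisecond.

0.044 s

θ_c = arcsin(V₁/V₂) = arcsin(1769/5936) = 17.34°; cos θ_c = 0.9546.
tᵢ = 2h·cos θ_c / V₁ = 2·41.0·0.9546 / 1769 = 0.04425 s.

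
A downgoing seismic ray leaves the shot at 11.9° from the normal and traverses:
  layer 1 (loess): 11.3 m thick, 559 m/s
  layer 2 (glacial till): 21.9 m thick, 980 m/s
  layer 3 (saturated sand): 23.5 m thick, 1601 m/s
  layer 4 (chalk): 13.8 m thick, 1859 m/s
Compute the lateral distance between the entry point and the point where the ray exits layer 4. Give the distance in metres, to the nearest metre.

41 m

Apply Snell's law at each interface; in layer i the horizontal offset is hᵢ·tan θᵢ.
Layer 1: θ = 11.90°; offset = 11.3·tan 11.90° = 2.381 m.
Layer 2: sin θ = 980·sin 11.9°/559 = 0.3615, θ = 21.19°; offset = 21.9·tan 21.19° = 8.491 m.
Layer 3: sin θ = 1601·sin 11.9°/559 = 0.5906, θ = 36.20°; offset = 23.5·tan 36.20° = 17.198 m.
Layer 4: sin θ = 1859·sin 11.9°/559 = 0.6857, θ = 43.29°; offset = 13.8·tan 43.29° = 13.002 m.
Summing the layer offsets gives 41.073 m.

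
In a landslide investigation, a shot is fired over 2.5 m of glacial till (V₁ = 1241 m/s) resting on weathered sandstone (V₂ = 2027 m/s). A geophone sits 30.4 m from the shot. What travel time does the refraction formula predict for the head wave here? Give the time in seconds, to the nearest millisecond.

0.018 s

θ_c = arcsin(V₁/V₂) = arcsin(1241/2027) = 37.75°, cos θ_c = 0.7907.
Intercept time tᵢ = 2h cos θ_c / V₁ = 2·2.5·0.7907/1241 = 0.00319 s.
t = x/V₂ + tᵢ = 30.4/2027 + 0.00319 = 0.01818 s.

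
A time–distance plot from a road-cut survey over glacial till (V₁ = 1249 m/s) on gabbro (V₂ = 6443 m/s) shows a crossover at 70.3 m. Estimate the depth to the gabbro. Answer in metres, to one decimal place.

x_cross = 2h·√((V₂+V₁)/(V₂−V₁)) → h = x_cross / (2·√((V₂+V₁)/(V₂−V₁))).
√((V₂+V₁)/(V₂−V₁)) = √((6443+1249)/(6443−1249)) = 1.2169.
h = 70.3 / (2·1.2169) = 28.88 m.

28.9 m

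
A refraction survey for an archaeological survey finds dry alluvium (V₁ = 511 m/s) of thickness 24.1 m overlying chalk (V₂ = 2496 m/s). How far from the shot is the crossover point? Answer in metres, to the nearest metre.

θ_c = arcsin(511/2496) = 11.81°, so cos θ_c = 0.9788 and tᵢ = 2h cos θ_c/V₁ = 0.0923 s.
At crossover x/V₁ = x/V₂ + tᵢ ⇒ x = tᵢ/(1/V₁ − 1/V₂) = 0.09233/(1.9569e-03 − 4.0064e-04) = 59.32 m.

59 m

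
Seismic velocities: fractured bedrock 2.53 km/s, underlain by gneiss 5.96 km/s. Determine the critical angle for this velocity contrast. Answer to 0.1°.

25.1°

At critical incidence the refracted ray runs along the interface (θ₂ = 90°), so sin θ_c = V₁/V₂.
θ_c = arcsin(2.53/5.96) = arcsin 0.4245 = 25.12°.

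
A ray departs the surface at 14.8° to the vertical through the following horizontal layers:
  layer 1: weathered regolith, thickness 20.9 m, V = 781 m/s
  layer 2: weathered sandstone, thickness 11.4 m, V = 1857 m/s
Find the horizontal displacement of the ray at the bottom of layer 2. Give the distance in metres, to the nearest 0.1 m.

14.2 m

p = sin θ₁/V₁ = sin 14.8°/781 = 3.2708e-04 s/m is conserved through the stack.
Layer 1: θ = 14.80°; offset = 20.9·tan 14.80° = 5.522 m.
Layer 2: sin θ = p·1857 = 0.6074 → θ = 37.40°; offset = 11.4·tan 37.40° = 8.716 m.
Summing the layer offsets gives 14.238 m.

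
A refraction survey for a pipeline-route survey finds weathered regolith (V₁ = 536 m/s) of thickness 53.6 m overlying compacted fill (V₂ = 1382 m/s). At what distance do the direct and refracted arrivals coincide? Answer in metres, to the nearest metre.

161 m

x_cross = 2h·√((V₂+V₁)/(V₂−V₁)).
(V₂+V₁)/(V₂−V₁) = (1382+536)/(1382−536) = 2.2671; √ = 1.5057.
x_cross = 2·53.6·1.5057 = 161.41 m.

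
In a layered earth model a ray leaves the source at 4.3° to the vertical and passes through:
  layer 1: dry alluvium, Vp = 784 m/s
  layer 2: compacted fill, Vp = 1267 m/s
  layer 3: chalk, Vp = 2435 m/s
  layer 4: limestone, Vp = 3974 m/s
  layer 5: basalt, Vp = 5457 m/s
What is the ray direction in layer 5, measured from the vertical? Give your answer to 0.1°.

31.5°

Ray parameter p = sin 4.3° / 784 = 9.5636e-05 s/m.
sin θ_5 = p·V_5 = 9.5636e-05 × 5457 = 0.5219.
θ_5 = 31.46° from the vertical.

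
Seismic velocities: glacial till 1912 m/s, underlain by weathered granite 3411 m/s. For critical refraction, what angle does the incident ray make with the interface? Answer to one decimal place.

At critical incidence the refracted ray runs along the interface (θ₂ = 90°), so sin θ_c = V₁/V₂.
θ_c = arcsin(1912/3411) = arcsin 0.5605 = 34.09°.
Measured from the interface: 90° − 34.09° = 55.91°.

55.9°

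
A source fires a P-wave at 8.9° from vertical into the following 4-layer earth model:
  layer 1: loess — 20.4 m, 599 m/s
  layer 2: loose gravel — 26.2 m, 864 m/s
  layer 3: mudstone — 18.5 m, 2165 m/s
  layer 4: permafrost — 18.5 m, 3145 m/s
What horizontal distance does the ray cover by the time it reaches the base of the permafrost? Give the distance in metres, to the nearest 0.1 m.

47.4 m

Apply Snell's law at each interface; in layer i the horizontal offset is hᵢ·tan θᵢ.
Layer 1: θ = 8.90°; offset = 20.4·tan 8.90° = 3.195 m.
Layer 2: sin θ = 864·sin 8.9°/599 = 0.2232, θ = 12.89°; offset = 26.2·tan 12.89° = 5.998 m.
Layer 3: sin θ = 2165·sin 8.9°/599 = 0.5592, θ = 34.00°; offset = 18.5·tan 34.00° = 12.478 m.
Layer 4: sin θ = 3145·sin 8.9°/599 = 0.8123, θ = 54.32°; offset = 18.5·tan 54.32° = 25.765 m.
Total horizontal offset = 47.435 m.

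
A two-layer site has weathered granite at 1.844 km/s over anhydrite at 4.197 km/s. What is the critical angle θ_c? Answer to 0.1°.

Critical incidence: sin θ_c = V₁/V₂ = 1.844/4.197 = 0.4394.
θ_c = arcsin 0.4394 = 26.06°.

26.1°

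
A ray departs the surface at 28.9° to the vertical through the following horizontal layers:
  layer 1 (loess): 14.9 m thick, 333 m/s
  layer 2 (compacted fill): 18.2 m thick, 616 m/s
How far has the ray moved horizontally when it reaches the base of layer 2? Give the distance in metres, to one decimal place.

Apply Snell's law at each interface; in layer i the horizontal offset is hᵢ·tan θᵢ.
Layer 1: θ = 28.90°; offset = 14.9·tan 28.90° = 8.225 m.
Layer 2: sin θ = 616·sin 28.9°/333 = 0.8940, θ = 63.38°; offset = 18.2·tan 63.38° = 36.313 m.
Total horizontal offset = 44.539 m.

44.5 m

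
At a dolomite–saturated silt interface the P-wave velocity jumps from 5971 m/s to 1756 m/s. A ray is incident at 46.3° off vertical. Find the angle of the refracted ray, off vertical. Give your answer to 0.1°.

sin θ₁/V₁ = sin θ₂/V₂ ⇒ sin θ₂ = 1756·sin 46.3°/5971 = 1756·0.7230/5971 = 0.2126.
θ₂ = sin⁻¹(0.2126) = 12.28° (from vertical).

12.3°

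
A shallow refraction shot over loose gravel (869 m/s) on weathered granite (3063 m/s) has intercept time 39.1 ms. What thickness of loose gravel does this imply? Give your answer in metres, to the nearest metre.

18 m

h = tᵢ·V₁·V₂ / (2·√(V₂²−V₁²)).
√(V₂²−V₁²) = √(3063² − 869²) = 2937.1 m/s.
h = 0.0391 s × 869 × 3063 / (2 × 2937.1) = 17.72 m.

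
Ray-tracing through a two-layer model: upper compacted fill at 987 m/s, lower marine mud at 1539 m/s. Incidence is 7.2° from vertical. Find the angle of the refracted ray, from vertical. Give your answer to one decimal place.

sin θ₁/V₁ = sin θ₂/V₂ ⇒ sin θ₂ = 1539·sin 7.2°/987 = 1539·0.1253/987 = 0.1954.
θ₂ = sin⁻¹(0.1954) = 11.27° (from vertical).

11.3°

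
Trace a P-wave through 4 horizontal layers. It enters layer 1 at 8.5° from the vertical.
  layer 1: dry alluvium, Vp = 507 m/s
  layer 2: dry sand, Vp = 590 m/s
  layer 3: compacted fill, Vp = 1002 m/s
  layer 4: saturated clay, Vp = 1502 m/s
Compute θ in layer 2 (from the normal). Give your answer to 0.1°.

9.9°

Ray parameter p = sin 8.5° / 507 = 2.9154e-04 s/m.
sin θ_2 = p·V_2 = 2.9154e-04 × 590 = 0.1720.
θ_2 = arcsin 0.1720 = 9.90°.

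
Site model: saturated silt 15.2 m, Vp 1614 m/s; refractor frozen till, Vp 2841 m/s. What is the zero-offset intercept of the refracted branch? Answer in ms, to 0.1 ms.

15.5 ms

tᵢ = 2h·√(V₂²−V₁²)/(V₁V₂).
√(V₂²−V₁²) = √(2841²−1614²) = 2338.0 m/s.
tᵢ = 2·15.2·2338.0/(1614·2841) = 0.01550 s.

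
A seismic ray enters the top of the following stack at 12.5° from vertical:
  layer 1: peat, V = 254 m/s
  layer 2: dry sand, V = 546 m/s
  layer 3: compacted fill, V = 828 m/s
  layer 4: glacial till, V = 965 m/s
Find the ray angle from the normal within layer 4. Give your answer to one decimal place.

Ray parameter p = sin 12.5° / 254 = 8.5212e-04 s/m.
sin θ_4 = p·V_4 = 8.5212e-04 × 965 = 0.8223.
θ_4 = arcsin 0.8223 = 55.32°.

55.3°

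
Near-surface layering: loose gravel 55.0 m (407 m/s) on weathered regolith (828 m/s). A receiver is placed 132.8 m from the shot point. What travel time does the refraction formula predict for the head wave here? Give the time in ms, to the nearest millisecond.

396 ms

t = x/V₂ + 2h·√(V₂²−V₁²)/(V₁V₂).
√(V₂²−V₁²) = √(828²−407²) = 721.1 m/s; delay term = 2·55.0·721.1/(407·828) = 0.23537 s.
t = 132.8/828 + 0.23537 = 0.39575 s.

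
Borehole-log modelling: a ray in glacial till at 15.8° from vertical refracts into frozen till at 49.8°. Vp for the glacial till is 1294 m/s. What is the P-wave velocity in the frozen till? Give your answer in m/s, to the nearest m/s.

sin 15.8° = 0.2723; sin 49.8° = 0.7638.
V₂ = V₁·(sin θ₂/sin θ₁) = 1294·(0.7638/0.2723) = 3629.91 m/s.

3630 m/s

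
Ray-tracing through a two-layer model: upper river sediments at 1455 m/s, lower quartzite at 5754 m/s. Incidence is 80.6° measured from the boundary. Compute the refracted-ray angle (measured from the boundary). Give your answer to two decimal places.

Convert to the normal: θ₁ = 90° − 80.6° = 9.4°.
Snell's law: sin θ₂ = (V₂/V₁)·sin θ₁ = (5754/1455)·sin 9.4° = 0.6459.
θ₂ = arcsin 0.6459 = 40.23° from the normal.
From the interface: 90° − 40.23° = 49.77°.

49.77°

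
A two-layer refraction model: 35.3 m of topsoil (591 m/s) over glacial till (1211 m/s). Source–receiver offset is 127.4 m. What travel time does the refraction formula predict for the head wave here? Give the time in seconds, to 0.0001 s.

0.2095 s

θ_c = arcsin(V₁/V₂) = arcsin(591/1211) = 29.21°, cos θ_c = 0.8728.
Intercept time tᵢ = 2h cos θ_c / V₁ = 2·35.3·0.8728/591 = 0.10427 s.
t = x/V₂ + tᵢ = 127.4/1211 + 0.10427 = 0.20947 s.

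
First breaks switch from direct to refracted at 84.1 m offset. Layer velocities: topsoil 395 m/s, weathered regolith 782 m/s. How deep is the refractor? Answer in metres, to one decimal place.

24.1 m

h = (x_cross/2)·√((V₂−V₁)/(V₂+V₁)).
(V₂−V₁)/(V₂+V₁) = (782−395)/(782+395) = 0.3288; √ = 0.5734.
h = (84.1/2)·0.5734 = 24.11 m.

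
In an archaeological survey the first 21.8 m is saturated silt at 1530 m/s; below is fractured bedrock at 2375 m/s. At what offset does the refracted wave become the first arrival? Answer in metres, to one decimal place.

x_cross = 2h·√((V₂+V₁)/(V₂−V₁)).
(V₂+V₁)/(V₂−V₁) = (2375+1530)/(2375−1530) = 4.6213; √ = 2.1497.
x_cross = 2·21.8·2.1497 = 93.73 m.

93.7 m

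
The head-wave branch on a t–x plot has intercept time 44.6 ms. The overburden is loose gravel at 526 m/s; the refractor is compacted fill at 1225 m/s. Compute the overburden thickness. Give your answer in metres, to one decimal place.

13.0 m

h = tᵢ·V₁·V₂ / (2·√(V₂²−V₁²)).
√(V₂²−V₁²) = √(1225² − 526²) = 1106.3 m/s.
h = 0.0446 s × 526 × 1225 / (2 × 1106.3) = 12.99 m.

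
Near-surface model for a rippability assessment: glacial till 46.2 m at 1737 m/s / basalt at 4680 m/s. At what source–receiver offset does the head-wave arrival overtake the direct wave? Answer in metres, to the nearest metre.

θ_c = arcsin(1737/4680) = 21.79°, so cos θ_c = 0.9286 and tᵢ = 2h cos θ_c/V₁ = 0.0494 s.
At crossover x/V₁ = x/V₂ + tᵢ ⇒ x = tᵢ/(1/V₁ − 1/V₂) = 0.04940/(5.7571e-04 − 2.1368e-04) = 136.44 m.

136 m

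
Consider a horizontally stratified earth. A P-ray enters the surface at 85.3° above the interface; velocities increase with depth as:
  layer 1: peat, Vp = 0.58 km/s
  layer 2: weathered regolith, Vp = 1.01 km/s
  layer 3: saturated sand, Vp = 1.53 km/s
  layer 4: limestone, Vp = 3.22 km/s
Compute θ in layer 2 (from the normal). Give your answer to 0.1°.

8.2°

From the normal: θ₁ = 90° − 85.3° = 4.7°.
Ray parameter p = sin 4.7° / 0.58 = 1.4127e-01 s/km.
sin θ_2 = p·V_2 = 1.4127e-01 × 1.01 = 0.1427.
θ_2 = 8.20° from the vertical.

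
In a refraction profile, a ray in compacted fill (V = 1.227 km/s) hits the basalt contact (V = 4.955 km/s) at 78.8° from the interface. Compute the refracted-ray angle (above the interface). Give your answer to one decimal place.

38.3°

Convert to the normal: θ₁ = 90° − 78.8° = 11.2°.
Snell's law: sin θ₂ = (V₂/V₁)·sin θ₁ = (4.955/1.227)·sin 11.2° = 0.7844.
θ₂ = sin⁻¹(0.7844) = 51.66° (from vertical).
From the interface: 90° − 51.66° = 38.34°.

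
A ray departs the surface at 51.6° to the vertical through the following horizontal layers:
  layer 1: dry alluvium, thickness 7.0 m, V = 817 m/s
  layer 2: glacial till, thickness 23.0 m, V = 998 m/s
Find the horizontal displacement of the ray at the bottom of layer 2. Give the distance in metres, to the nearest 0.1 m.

Apply Snell's law at each interface; in layer i the horizontal offset is hᵢ·tan θᵢ.
Layer 1: θ = 51.60°; offset = 7.0·tan 51.60° = 8.832 m.
Layer 2: sin θ = 998·sin 51.6°/817 = 0.9573, θ = 73.20°; offset = 23.0·tan 73.20° = 76.175 m.
Summing the layer offsets gives 85.007 m.

85.0 m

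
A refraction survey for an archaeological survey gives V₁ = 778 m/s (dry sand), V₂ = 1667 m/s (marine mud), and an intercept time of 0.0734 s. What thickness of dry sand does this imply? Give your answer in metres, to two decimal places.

h = tᵢ·V₁·V₂ / (2·√(V₂²−V₁²)).
√(V₂²−V₁²) = √(1667² − 778²) = 1474.3 m/s.
h = 0.0734 s × 778 × 1667 / (2 × 1474.3) = 32.28 m.

32.28 m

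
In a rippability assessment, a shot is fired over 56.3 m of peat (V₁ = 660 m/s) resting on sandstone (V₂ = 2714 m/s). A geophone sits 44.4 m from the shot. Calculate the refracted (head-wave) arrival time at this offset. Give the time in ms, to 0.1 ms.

181.8 ms

t = x/V₂ + 2h·√(V₂²−V₁²)/(V₁V₂).
√(V₂²−V₁²) = √(2714²−660²) = 2632.5 m/s; delay term = 2·56.3·2632.5/(660·2714) = 0.16548 s.
t = 44.4/2714 + 0.16548 = 0.18184 s.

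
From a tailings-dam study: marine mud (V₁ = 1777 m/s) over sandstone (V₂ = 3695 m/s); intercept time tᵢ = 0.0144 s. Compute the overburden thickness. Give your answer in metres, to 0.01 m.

14.59 m

θ_c = arcsin(1777/3695) = 28.75°; cos θ_c = 0.8768.
tᵢ = 2h cos θ_c/V₁ ⇒ h = tᵢ·V₁/(2 cos θ_c) = 0.0144·1777/(2·0.8768) = 14.59 m.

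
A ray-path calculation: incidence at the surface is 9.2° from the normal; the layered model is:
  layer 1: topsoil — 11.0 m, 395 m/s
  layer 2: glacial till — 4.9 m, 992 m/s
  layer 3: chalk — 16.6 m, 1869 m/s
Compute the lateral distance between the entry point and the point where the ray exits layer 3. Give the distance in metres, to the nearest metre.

Apply Snell's law at each interface; in layer i the horizontal offset is hᵢ·tan θᵢ.
Layer 1: θ = 9.20°; offset = 11.0·tan 9.20° = 1.782 m.
Layer 2: sin θ = 992·sin 9.2°/395 = 0.4015, θ = 23.67°; offset = 4.9·tan 23.67° = 2.148 m.
Layer 3: sin θ = 1869·sin 9.2°/395 = 0.7565, θ = 49.16°; offset = 16.6·tan 49.16° = 19.202 m.
Σ offsets = 23.132 m.

23 m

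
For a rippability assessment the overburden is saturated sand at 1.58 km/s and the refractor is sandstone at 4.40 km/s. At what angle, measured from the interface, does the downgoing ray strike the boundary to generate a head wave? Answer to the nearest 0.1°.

Critical incidence: sin θ_c = V₁/V₂ = 1.58/4.40 = 0.3591.
θ_c = arcsin 0.3591 = 21.04°.
Measured from the interface: 90° − 21.04° = 68.96°.

69.0°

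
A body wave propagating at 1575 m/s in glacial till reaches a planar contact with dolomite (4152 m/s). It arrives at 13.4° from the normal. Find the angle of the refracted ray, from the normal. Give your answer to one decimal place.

37.7°

sin θ₁/V₁ = sin θ₂/V₂ ⇒ sin θ₂ = 4152·sin 13.4°/1575 = 4152·0.2317/1575 = 0.6109.
θ₂ = sin⁻¹(0.6109) = 37.66° (from vertical).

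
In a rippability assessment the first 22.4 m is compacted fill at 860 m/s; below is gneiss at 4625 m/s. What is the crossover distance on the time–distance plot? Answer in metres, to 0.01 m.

θ_c = arcsin(860/4625) = 10.72°, so cos θ_c = 0.9826 and tᵢ = 2h cos θ_c/V₁ = 0.0512 s.
At crossover x/V₁ = x/V₂ + tᵢ ⇒ x = tᵢ/(1/V₁ − 1/V₂) = 0.05118/(1.1628e-03 − 2.1622e-04) = 54.07 m.

54.07 m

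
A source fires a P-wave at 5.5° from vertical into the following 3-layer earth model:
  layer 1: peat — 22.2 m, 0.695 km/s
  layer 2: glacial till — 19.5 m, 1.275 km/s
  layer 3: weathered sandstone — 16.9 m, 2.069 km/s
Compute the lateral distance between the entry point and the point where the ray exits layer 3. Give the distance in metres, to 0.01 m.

10.65 m

Apply Snell's law at each interface; in layer i the horizontal offset is hᵢ·tan θᵢ.
Layer 1: θ = 5.50°; offset = 22.2·tan 5.50° = 2.1376 m.
Layer 2: sin θ = 1.275·sin 5.5°/0.695 = 0.1758, θ = 10.13°; offset = 19.5·tan 10.13° = 3.4830 m.
Layer 3: sin θ = 2.069·sin 5.5°/0.695 = 0.2853, θ = 16.58°; offset = 16.9·tan 16.58° = 5.0312 m.
Summing the layer offsets gives 10.6519 m.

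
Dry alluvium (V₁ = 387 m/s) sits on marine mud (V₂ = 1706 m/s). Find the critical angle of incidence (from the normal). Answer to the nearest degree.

13°

Critical incidence: sin θ_c = V₁/V₂ = 387/1706 = 0.2268.
θ_c = arcsin 0.2268 = 13.11°.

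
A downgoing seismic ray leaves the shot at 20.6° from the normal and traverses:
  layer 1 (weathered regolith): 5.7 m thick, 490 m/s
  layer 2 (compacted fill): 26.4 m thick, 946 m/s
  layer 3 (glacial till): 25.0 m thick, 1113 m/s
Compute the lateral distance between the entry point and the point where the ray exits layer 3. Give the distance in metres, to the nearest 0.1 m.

Apply Snell's law at each interface; in layer i the horizontal offset is hᵢ·tan θᵢ.
Layer 1: θ = 20.60°; offset = 5.7·tan 20.60° = 2.142 m.
Layer 2: sin θ = 946·sin 20.6°/490 = 0.6793, θ = 42.79°; offset = 26.4·tan 42.79° = 24.435 m.
Layer 3: sin θ = 1113·sin 20.6°/490 = 0.7992, θ = 53.05°; offset = 25.0·tan 53.05° = 33.239 m.
Summing the layer offsets gives 59.817 m.

59.8 m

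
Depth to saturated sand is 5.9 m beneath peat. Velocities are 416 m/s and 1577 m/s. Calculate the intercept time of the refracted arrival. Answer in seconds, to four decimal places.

0.0274 s

θ_c = arcsin(V₁/V₂) = arcsin(416/1577) = 15.30°; cos θ_c = 0.9646.
tᵢ = 2h·cos θ_c / V₁ = 2·5.9·0.9646 / 416 = 0.02736 s.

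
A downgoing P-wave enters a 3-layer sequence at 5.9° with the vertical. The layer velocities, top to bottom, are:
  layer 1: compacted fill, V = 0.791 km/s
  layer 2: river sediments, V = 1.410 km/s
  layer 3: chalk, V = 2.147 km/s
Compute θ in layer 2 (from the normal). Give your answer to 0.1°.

Snell's law across each interface conserves sin θ / V, so sin θ_2 = V_2·sin θ₁/V₁.
sin θ_2 = 1.410 × sin 5.9° / 0.791 = 0.1832.
θ_2 = 10.56° from the vertical.

10.6°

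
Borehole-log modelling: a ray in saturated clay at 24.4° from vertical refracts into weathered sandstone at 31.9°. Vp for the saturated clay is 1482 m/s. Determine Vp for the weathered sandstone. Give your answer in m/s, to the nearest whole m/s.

1896 m/s

Snell's law: sin 24.4°/V₁ = sin 31.9°/V₂.
V₂ = V₁·sin 31.9°/sin 24.4° = 1482 × 1.2792 = 1895.76 m/s.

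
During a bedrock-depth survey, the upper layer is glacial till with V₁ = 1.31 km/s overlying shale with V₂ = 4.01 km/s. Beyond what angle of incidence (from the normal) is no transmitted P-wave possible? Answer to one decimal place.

At critical incidence the refracted ray runs along the interface (θ₂ = 90°), so sin θ_c = V₁/V₂.
θ_c = arcsin(1.31/4.01) = arcsin 0.3267 = 19.07°.

19.1°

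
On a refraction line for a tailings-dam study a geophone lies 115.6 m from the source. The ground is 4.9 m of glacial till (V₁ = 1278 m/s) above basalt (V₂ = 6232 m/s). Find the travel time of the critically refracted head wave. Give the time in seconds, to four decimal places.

0.0261 s

θ_c = arcsin(V₁/V₂) = arcsin(1278/6232) = 11.83°, cos θ_c = 0.9787.
Intercept time tᵢ = 2h cos θ_c / V₁ = 2·4.9·0.9787/1278 = 0.00751 s.
t = x/V₂ + tᵢ = 115.6/6232 + 0.00751 = 0.02605 s.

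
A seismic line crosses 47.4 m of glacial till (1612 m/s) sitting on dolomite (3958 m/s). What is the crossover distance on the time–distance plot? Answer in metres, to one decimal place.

x_cross = 2h·√((V₂+V₁)/(V₂−V₁)).
(V₂+V₁)/(V₂−V₁) = (3958+1612)/(3958−1612) = 2.3743; √ = 1.5409.
x_cross = 2·47.4·1.5409 = 146.07 m.

146.1 m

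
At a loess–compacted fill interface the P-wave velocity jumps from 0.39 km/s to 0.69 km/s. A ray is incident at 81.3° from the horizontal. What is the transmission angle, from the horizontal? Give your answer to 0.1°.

Angle from the normal: 90° − 81.3° = 8.7°.
Snell's law: sin θ₂ = (V₂/V₁)·sin θ₁ = (0.69/0.39)·sin 8.7° = 0.2676.
θ₂ = sin⁻¹(0.2676) = 15.52° (from vertical).
From the interface: 90° − 15.52° = 74.48°.

74.5°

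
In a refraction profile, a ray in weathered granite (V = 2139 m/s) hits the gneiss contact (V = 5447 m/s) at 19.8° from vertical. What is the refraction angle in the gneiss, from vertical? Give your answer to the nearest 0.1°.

59.6°

Snell's law: sin θ₂ = (V₂/V₁)·sin θ₁ = (5447/2139)·sin 19.8° = 0.8626.
θ₂ = arcsin 0.8626 = 59.61° from the normal.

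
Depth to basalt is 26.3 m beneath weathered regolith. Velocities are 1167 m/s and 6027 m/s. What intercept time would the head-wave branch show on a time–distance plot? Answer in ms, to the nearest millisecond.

44 ms

θ_c = arcsin(V₁/V₂) = arcsin(1167/6027) = 11.16°; cos θ_c = 0.9811.
tᵢ = 2h·cos θ_c / V₁ = 2·26.3·0.9811 / 1167 = 0.04422 s.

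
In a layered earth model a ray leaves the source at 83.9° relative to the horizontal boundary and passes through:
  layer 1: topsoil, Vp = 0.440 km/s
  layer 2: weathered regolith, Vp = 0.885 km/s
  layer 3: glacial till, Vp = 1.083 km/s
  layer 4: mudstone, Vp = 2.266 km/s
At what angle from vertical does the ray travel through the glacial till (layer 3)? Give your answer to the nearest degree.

From the normal: θ₁ = 90° − 83.9° = 6.1°.
Ray parameter p = sin 6.1° / 0.440 = 2.4151e-01 s/km.
sin θ_3 = p·V_3 = 2.4151e-01 × 1.083 = 0.2616.
θ_3 = 15.16° from the vertical.

15°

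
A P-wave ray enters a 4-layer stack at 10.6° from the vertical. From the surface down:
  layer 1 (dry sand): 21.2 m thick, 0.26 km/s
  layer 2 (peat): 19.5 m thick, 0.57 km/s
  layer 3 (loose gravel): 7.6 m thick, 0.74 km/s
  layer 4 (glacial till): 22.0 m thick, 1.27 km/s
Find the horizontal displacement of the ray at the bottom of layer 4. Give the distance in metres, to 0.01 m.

62.27 m

Apply Snell's law at each interface; in layer i the horizontal offset is hᵢ·tan θᵢ.
Layer 1: θ = 10.60°; offset = 21.2·tan 10.60° = 3.9675 m.
Layer 2: sin θ = 0.57·sin 10.6°/0.26 = 0.4033, θ = 23.78°; offset = 19.5·tan 23.78° = 8.5937 m.
Layer 3: sin θ = 0.74·sin 10.6°/0.26 = 0.5236, θ = 31.57°; offset = 7.6·tan 31.57° = 4.6702 m.
Layer 4: sin θ = 1.27·sin 10.6°/0.26 = 0.8985, θ = 63.97°; offset = 22.0·tan 63.97° = 45.0383 m.
Total horizontal offset = 62.2697 m.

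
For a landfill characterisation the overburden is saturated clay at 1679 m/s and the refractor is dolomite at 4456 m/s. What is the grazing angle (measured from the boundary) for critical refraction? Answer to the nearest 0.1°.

67.9°

Critical incidence: sin θ_c = V₁/V₂ = 1679/4456 = 0.3768.
θ_c = arcsin 0.3768 = 22.14°.
Measured from the interface: 90° − 22.14° = 67.86°.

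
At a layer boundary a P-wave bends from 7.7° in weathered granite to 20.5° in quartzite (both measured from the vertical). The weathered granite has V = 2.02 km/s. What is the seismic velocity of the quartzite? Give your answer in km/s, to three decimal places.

sin 7.7° = 0.1340; sin 20.5° = 0.3502.
V₂ = V₁·(sin θ₂/sin θ₁) = 2.02·(0.3502/0.1340) = 5.280 km/s.

5.280 km/s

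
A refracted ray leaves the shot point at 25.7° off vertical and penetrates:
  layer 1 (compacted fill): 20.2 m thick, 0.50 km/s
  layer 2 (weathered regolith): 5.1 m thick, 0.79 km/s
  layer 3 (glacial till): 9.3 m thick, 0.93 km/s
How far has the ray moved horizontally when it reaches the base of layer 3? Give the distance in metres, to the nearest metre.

27 m

Apply Snell's law at each interface; in layer i the horizontal offset is hᵢ·tan θᵢ.
Layer 1: θ = 25.70°; offset = 20.2·tan 25.70° = 9.722 m.
Layer 2: sin θ = 0.79·sin 25.7°/0.50 = 0.6852, θ = 43.25°; offset = 5.1·tan 43.25° = 4.798 m.
Layer 3: sin θ = 0.93·sin 25.7°/0.50 = 0.8066, θ = 53.77°; offset = 9.3·tan 53.77° = 12.691 m.
Σ offsets = 27.210 m.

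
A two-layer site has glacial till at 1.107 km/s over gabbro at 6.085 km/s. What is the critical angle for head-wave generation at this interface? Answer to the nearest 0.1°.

10.5°

Critical incidence: sin θ_c = V₁/V₂ = 1.107/6.085 = 0.1819.
θ_c = arcsin 0.1819 = 10.48°.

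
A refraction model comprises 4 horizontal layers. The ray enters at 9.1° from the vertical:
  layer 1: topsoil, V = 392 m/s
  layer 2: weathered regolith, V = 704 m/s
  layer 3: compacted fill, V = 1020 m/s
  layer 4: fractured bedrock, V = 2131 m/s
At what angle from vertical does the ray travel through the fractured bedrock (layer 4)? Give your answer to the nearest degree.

Snell's law across each interface conserves sin θ / V, so sin θ_4 = V_4·sin θ₁/V₁.
sin θ_4 = 2131 × sin 9.1° / 392 = 0.8598.
θ_4 = 59.29° from the vertical.

59°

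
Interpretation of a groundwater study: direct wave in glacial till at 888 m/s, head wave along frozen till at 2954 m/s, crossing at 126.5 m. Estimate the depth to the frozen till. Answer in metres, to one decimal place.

46.4 m

h = (x_cross/2)·√((V₂−V₁)/(V₂+V₁)).
(V₂−V₁)/(V₂+V₁) = (2954−888)/(2954+888) = 0.5377; √ = 0.7333.
h = (126.5/2)·0.7333 = 46.38 m.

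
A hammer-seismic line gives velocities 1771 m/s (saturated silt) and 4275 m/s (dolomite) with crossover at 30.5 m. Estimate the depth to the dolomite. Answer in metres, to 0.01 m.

9.81 m

h = (x_cross/2)·√((V₂−V₁)/(V₂+V₁)).
(V₂−V₁)/(V₂+V₁) = (4275−1771)/(4275+1771) = 0.4142; √ = 0.6436.
h = (30.5/2)·0.6436 = 9.81 m.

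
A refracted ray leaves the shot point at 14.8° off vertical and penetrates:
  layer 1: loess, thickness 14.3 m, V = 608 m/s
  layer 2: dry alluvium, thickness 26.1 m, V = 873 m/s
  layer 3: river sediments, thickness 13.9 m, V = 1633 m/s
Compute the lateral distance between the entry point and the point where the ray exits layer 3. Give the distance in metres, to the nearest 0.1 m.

27.2 m

Apply Snell's law at each interface; in layer i the horizontal offset is hᵢ·tan θᵢ.
Layer 1: θ = 14.80°; offset = 14.3·tan 14.80° = 3.778 m.
Layer 2: sin θ = 873·sin 14.8°/608 = 0.3668, θ = 21.52°; offset = 26.1·tan 21.52° = 10.290 m.
Layer 3: sin θ = 1633·sin 14.8°/608 = 0.6861, θ = 43.32°; offset = 13.9·tan 43.32° = 13.109 m.
Σ offsets = 27.177 m.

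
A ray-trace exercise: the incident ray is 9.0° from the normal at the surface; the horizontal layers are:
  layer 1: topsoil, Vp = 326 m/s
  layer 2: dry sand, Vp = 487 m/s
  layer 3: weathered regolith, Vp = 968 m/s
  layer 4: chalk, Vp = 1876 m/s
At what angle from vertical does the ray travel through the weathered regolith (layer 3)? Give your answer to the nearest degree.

28°

Snell's law across each interface conserves sin θ / V, so sin θ_3 = V_3·sin θ₁/V₁.
sin θ_3 = 968 × sin 9.0° / 326 = 0.4645.
θ_3 = 27.68° from the vertical.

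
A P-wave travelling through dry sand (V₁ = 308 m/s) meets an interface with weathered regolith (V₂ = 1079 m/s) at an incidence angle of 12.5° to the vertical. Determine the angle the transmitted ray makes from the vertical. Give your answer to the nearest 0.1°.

sin θ₁/V₁ = sin θ₂/V₂ ⇒ sin θ₂ = 1079·sin 12.5°/308 = 1079·0.2164/308 = 0.7582.
θ₂ = arcsin 0.7582 = 49.31° from the normal.

49.3°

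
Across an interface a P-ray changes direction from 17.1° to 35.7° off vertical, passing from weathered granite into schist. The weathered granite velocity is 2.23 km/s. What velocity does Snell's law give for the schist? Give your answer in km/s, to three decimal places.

sin 17.1° = 0.2940; sin 35.7° = 0.5835.
V₂ = V₁·(sin θ₂/sin θ₁) = 2.23·(0.5835/0.2940) = 4.426 km/s.

4.426 km/s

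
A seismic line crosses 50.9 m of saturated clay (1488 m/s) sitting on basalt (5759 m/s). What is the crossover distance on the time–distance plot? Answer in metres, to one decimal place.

θ_c = arcsin(1488/5759) = 14.97°, so cos θ_c = 0.9660 and tᵢ = 2h cos θ_c/V₁ = 0.0661 s.
At crossover x/V₁ = x/V₂ + tᵢ ⇒ x = tᵢ/(1/V₁ − 1/V₂) = 0.06609/(6.7204e-04 − 1.7364e-04) = 132.61 m.

132.6 m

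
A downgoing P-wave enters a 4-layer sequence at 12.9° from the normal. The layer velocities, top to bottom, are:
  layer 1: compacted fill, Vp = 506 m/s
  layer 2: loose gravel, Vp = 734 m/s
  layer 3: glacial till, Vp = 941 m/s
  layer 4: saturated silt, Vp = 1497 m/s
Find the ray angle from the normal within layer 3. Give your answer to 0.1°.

24.5°

Ray parameter p = sin 12.9° / 506 = 4.4121e-04 s/m.
sin θ_3 = p·V_3 = 4.4121e-04 × 941 = 0.4152.
θ_3 = 24.53° from the vertical.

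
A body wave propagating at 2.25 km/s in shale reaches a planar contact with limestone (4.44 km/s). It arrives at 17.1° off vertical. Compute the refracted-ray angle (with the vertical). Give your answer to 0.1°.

35.5°

sin θ₁/V₁ = sin θ₂/V₂ ⇒ sin θ₂ = 4.44·sin 17.1°/2.25 = 4.44·0.2940/2.25 = 0.5802.
θ₂ = arcsin 0.5802 = 35.47° from the normal.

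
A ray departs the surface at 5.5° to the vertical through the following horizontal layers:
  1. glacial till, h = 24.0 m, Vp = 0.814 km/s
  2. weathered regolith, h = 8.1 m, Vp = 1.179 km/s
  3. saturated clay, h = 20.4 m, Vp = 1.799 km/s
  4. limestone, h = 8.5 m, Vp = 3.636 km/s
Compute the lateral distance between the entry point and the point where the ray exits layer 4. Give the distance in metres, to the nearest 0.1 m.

p = sin θ₁/V₁ = sin 5.5°/0.814 = 1.1775e-01 s/km is conserved through the stack.
Layer 1: θ = 5.50°; offset = 24.0·tan 5.50° = 2.311 m.
Layer 2: sin θ = p·1.179 = 0.1388 → θ = 7.98°; offset = 8.1·tan 7.98° = 1.135 m.
Layer 3: sin θ = p·1.799 = 0.2118 → θ = 12.23°; offset = 20.4·tan 12.23° = 4.422 m.
Layer 4: sin θ = p·3.636 = 0.4281 → θ = 25.35°; offset = 8.5·tan 25.35° = 4.027 m.
Σ offsets = 11.895 m.

11.9 m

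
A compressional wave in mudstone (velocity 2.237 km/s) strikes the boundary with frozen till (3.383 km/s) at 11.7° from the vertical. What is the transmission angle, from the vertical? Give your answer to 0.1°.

17.9°

Snell's law: sin θ₂ = (V₂/V₁)·sin θ₁ = (3.383/2.237)·sin 11.7° = 0.3067.
θ₂ = arcsin 0.3067 = 17.86° from the normal.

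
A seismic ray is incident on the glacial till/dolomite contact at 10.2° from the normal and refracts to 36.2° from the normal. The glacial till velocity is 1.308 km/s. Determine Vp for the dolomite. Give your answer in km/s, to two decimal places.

Snell's law: sin 10.2°/V₁ = sin 36.2°/V₂.
V₂ = V₁·sin 36.2°/sin 10.2° = 1.308 × 3.3352 = 4.36 km/s.

4.36 km/s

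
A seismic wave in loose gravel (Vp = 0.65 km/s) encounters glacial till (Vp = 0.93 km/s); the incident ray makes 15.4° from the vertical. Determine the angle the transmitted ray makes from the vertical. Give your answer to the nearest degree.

sin θ₁/V₁ = sin θ₂/V₂ ⇒ sin θ₂ = 0.93·sin 15.4°/0.65 = 0.93·0.2656/0.65 = 0.3799.
θ₂ = sin⁻¹(0.3799) = 22.33° (from vertical).

22°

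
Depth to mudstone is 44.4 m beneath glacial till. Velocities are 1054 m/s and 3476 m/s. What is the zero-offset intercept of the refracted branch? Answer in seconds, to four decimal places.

0.0803 s

tᵢ = 2h·√(V₂²−V₁²)/(V₁V₂).
√(V₂²−V₁²) = √(3476²−1054²) = 3312.3 m/s.
tᵢ = 2·44.4·3312.3/(1054·3476) = 0.08028 s.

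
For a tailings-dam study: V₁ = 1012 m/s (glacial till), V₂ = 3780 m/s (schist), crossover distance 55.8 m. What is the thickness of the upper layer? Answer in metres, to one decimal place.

x_cross = 2h·√((V₂+V₁)/(V₂−V₁)) → h = x_cross / (2·√((V₂+V₁)/(V₂−V₁))).
√((V₂+V₁)/(V₂−V₁)) = √((3780+1012)/(3780−1012)) = 1.3158.
h = 55.8 / (2·1.3158) = 21.20 m.

21.2 m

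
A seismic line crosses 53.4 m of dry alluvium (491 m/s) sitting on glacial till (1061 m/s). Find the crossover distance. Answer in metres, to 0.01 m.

176.23 m

x_cross = 2h·√((V₂+V₁)/(V₂−V₁)).
(V₂+V₁)/(V₂−V₁) = (1061+491)/(1061−491) = 2.7228; √ = 1.6501.
x_cross = 2·53.4·1.6501 = 176.23 m.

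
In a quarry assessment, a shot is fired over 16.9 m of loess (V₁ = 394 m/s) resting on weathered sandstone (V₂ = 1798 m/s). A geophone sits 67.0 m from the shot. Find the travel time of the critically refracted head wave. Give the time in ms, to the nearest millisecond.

121 ms

t = x/V₂ + 2h·√(V₂²−V₁²)/(V₁V₂).
√(V₂²−V₁²) = √(1798²−394²) = 1754.3 m/s; delay term = 2·16.9·1754.3/(394·1798) = 0.08370 s.
t = 67.0/1798 + 0.08370 = 0.12097 s.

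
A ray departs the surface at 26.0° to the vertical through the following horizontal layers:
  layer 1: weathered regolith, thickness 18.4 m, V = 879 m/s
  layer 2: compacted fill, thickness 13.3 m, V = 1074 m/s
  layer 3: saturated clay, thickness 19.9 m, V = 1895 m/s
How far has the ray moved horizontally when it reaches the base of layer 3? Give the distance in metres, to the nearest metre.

Apply Snell's law at each interface; in layer i the horizontal offset is hᵢ·tan θᵢ.
Layer 1: θ = 26.00°; offset = 18.4·tan 26.00° = 8.974 m.
Layer 2: sin θ = 1074·sin 26.0°/879 = 0.5356, θ = 32.39°; offset = 13.3·tan 32.39° = 8.436 m.
Layer 3: sin θ = 1895·sin 26.0°/879 = 0.9451, θ = 70.92°; offset = 19.9·tan 70.92° = 57.535 m.
Total horizontal offset = 74.945 m.

75 m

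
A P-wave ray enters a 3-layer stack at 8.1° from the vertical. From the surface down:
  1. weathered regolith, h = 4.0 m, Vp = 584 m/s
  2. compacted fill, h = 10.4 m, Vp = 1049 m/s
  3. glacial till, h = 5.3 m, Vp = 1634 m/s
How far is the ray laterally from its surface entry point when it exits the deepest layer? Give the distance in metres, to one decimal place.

5.6 m

Ray parameter p = sin 8.1° / 584 m/s = 2.4127e-04 s/m.
Layer 1: θ = 8.10°; offset = 4.0·tan 8.10° = 0.569 m.
Layer 2: sin θ = p·1049 = 0.2531 → θ = 14.66°; offset = 10.4·tan 14.66° = 2.721 m.
Layer 3: sin θ = p·1634 = 0.3942 → θ = 23.22°; offset = 5.3·tan 23.22° = 2.274 m.
Summing the layer offsets gives 5.564 m.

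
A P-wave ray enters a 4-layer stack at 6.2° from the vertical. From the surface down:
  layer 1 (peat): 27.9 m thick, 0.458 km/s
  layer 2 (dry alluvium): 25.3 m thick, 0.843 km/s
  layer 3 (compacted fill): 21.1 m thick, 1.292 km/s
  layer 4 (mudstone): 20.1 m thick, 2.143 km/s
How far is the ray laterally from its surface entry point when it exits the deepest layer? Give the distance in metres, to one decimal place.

Apply Snell's law at each interface; in layer i the horizontal offset is hᵢ·tan θᵢ.
Layer 1: θ = 6.20°; offset = 27.9·tan 6.20° = 3.031 m.
Layer 2: sin θ = 0.843·sin 6.2°/0.458 = 0.1988, θ = 11.47°; offset = 25.3·tan 11.47° = 5.132 m.
Layer 3: sin θ = 1.292·sin 6.2°/0.458 = 0.3047, θ = 17.74°; offset = 21.1·tan 17.74° = 6.749 m.
Layer 4: sin θ = 2.143·sin 6.2°/0.458 = 0.5053, θ = 30.35°; offset = 20.1·tan 30.35° = 11.771 m.
Total horizontal offset = 26.682 m.

26.7 m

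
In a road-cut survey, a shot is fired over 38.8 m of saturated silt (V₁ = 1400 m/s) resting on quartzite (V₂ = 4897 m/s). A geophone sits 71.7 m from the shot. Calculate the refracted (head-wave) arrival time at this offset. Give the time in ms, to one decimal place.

67.8 ms

t = x/V₂ + 2h·√(V₂²−V₁²)/(V₁V₂).
√(V₂²−V₁²) = √(4897²−1400²) = 4692.6 m/s; delay term = 2·38.8·4692.6/(1400·4897) = 0.05312 s.
t = 71.7/4897 + 0.05312 = 0.06776 s.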